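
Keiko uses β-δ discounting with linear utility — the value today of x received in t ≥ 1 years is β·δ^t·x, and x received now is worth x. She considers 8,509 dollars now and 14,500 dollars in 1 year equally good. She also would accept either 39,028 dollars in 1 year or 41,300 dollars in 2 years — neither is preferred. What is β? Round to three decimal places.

The second indifference involves only future payoffs, so β cancels: β·δ^1·39028 = β·δ^2·41300, giving δ = 39028/41300 = 0.94499.
Substituting δ into 8509 = β·δ·14500: β = 8509/(13702.324) ≈ 0.621.

β ≈ 0.621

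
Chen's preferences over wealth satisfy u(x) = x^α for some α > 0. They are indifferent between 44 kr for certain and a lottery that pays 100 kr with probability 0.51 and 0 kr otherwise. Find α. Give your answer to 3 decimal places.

α ≈ 0.820

Since u(0) = 0, the lottery's EU is 0.51·100^α.
Equating: 44^α = 0.51·100^α, i.e. 0.4400^α = 0.51.
Take logs: α = ln 0.51 / ln(44/100) ≈ 0.82017.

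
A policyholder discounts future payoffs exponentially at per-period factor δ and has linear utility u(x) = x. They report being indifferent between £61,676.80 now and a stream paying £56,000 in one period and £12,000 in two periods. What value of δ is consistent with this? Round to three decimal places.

δ ≈ 0.920

Equating present values: 61676.80 = 56000δ + 12000δ².
That is, 12000δ² + 56000δ − 61676.80 = 0, a quadratic in δ.
The positive root is δ = [−56000 + √(56000² + 4·12000·61676.80)] / (2·12000) = (−56000 + 78080.000)/24000 ≈ 0.920.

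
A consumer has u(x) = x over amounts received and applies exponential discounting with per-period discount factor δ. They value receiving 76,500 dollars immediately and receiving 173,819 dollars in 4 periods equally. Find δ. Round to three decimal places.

δ ≈ 0.814

Equating discounted utilities: u(76500) = δ^4·u(173819) ⇒ δ^4 = u(76500)/u(173819).
With u(x) = x: δ^4 = 76500/173819 = 0.44011.
So δ = 0.44011^(1/4) ≈ 0.814.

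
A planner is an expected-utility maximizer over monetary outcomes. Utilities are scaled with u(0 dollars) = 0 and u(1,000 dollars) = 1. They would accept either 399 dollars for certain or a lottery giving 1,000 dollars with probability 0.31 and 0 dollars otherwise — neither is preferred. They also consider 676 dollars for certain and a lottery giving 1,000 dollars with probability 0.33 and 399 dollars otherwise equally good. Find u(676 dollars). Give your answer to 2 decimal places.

0.54

From the first indifference, u(399 dollars) = 0.31·u(1,000 dollars) + 0.69·u(0 dollars) = 0.31·1 + 0.69·0 = 0.31.
Then u(676 dollars) = 0.33·u(1,000 dollars) + 0.67·u(399 dollars) = 0.33·1.00 + 0.67·0.31 = 0.5377.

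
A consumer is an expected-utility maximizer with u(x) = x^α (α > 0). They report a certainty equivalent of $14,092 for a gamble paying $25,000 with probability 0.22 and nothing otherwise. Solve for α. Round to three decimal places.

EU(lottery) = 0.22·25000^α + 0.78·0 = 0.22·25000^α.
Indifference: 14092^α = 0.22·25000^α, so (14092/25000)^α = 0.22.
Taking logs: α·ln(14092/25000) = ln(0.22), so α = -1.514128 / -0.573269 ≈ 2.641.

α ≈ 2.641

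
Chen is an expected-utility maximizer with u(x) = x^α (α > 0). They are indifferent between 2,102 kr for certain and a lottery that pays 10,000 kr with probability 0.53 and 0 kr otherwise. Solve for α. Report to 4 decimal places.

α ≈ 0.4071

EU(lottery) = 0.53·10000^α + 0.47·0 = 0.53·10000^α.
Equating: 2102^α = 0.53·10000^α, i.e. 0.2102^α = 0.53.
Taking logs: α·ln(2102/10000) = ln(0.53), so α = -0.6348783 / -1.5596958 ≈ 0.4071.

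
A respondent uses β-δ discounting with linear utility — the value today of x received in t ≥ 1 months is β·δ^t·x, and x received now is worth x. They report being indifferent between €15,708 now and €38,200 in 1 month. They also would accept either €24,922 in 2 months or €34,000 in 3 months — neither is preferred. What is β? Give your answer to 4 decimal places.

From the later pair, β·δ^2·24922 = β·δ^3·34000; dividing through, δ = 24922/34000 = 0.73300.
The first indifference: 15708 = β·δ·38200, so β = 15708/(δ·38200) = 15708/(0.73300·38200) ≈ 0.5610.

β ≈ 0.5610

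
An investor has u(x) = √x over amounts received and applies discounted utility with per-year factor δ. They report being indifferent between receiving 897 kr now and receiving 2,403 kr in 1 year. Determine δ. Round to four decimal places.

δ ≈ 0.6110

The payoff in 1 year is discounted by δ, so u(897) = δ·u(2403) and δ = u(897)/u(2403).
With u(x) = √x: δ = √897/√2403 = √(897/2403) = 0.61097.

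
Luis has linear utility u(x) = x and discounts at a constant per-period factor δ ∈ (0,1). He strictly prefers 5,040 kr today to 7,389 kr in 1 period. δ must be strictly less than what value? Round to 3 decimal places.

δ < 0.682

Comparing present values: 5040 > δ·7389.
So δ < 5040/7389 = 0.68210.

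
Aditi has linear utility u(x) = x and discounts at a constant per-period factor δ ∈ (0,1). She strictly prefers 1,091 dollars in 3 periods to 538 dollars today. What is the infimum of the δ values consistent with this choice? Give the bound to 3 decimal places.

Under u(x) = x this choice says 538 < δ^3·1091.
Hence δ^3 > 538/1091 = 0.49313, and x ↦ x^(1/3) is increasing on (0,∞).
δ > 0.49313^(1/3) = 0.790.

δ > 0.790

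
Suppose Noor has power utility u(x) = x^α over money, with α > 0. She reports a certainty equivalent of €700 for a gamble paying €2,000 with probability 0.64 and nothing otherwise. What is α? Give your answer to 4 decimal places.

Since u(0) = 0, the lottery's EU is 0.64·2000^α.
Setting u(700) equal to that: 700^α = 0.64·2000^α ⇒ (700/2000)^α = 0.64.
α = ln(0.64) / ln(700/2000) = -0.4462871/-1.0498221 ≈ 0.4251.

α ≈ 0.4251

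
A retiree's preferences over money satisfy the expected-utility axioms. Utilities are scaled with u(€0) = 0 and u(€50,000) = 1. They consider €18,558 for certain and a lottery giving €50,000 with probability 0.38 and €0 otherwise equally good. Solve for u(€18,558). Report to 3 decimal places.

The indifference gives u(€18,558) = 0.38·u(€50,000) + 0.62·u(€0) = 0.38·1 + 0.62·0 = 0.38.

0.380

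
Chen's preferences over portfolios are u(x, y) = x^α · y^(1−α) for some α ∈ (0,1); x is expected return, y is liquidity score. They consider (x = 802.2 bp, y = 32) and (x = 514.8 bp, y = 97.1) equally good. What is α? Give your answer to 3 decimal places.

α ≈ 0.714

Indifference: 802.2^α · 32^(1−α) = 514.8^α · 97.1^(1−α).
Rearrange to (802.2/514.8)^α = (97.1/32)^(1−α) and take logs: α·0.443579 = (1−α)·1.110005.
So α/(1−α) = (1.110005)/(0.443579) = 2.502384, and α = 2.502384/3.502384 ≈ 0.714.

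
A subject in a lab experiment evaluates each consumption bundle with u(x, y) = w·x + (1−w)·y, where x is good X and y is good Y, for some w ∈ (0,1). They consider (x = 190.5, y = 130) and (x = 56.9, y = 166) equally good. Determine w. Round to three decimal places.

Indifference: w·190.5 + (1−w)·130 = w·56.9 + (1−w)·166.
w·(190.5−56.9) = (1−w)·(166−130), i.e. w·133.6 = (1−w)·36.
Hence w = 36/(133.6+36) = 36/169.6 = 0.212.

w = 0.212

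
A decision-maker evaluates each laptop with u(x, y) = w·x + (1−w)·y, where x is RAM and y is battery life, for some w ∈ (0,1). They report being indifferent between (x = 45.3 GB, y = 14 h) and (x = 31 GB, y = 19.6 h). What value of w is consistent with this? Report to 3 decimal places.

Equating utilities: w·45.3 + (1−w)·14 = w·31 + (1−w)·19.6.
w·(45.3−31) = (1−w)·(19.6−14), i.e. w·14.3 = (1−w)·5.6.
So w/(1−w) = 5.6/14.3 = 0.3916, giving w = 5.6/(14.3+5.6) = 0.281.

w = 0.281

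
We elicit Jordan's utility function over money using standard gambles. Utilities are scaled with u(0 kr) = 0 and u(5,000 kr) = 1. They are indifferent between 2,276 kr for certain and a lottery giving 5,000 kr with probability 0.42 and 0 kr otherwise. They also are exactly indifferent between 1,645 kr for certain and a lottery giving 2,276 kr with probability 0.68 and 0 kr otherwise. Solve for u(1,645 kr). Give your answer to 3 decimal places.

From the first indifference, u(2,276 kr) = 0.42·u(5,000 kr) + 0.58·u(0 kr) = 0.42·1 + 0.58·0 = 0.42.
Chaining: u(1,645 kr) = 0.68·0.42 + 0.32·0.00 = 0.2856.

0.286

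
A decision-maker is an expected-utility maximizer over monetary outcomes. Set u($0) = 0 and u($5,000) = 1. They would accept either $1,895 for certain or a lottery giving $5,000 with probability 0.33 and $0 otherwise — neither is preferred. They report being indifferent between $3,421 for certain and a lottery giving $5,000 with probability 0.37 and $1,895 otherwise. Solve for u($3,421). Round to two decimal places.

From the first indifference, u($1,895) = 0.33·u($5,000) + 0.67·u($0) = 0.33·1 + 0.67·0 = 0.33.
Chaining: u($3,421) = 0.37·1.00 + 0.63·0.33 = 0.5779.

0.58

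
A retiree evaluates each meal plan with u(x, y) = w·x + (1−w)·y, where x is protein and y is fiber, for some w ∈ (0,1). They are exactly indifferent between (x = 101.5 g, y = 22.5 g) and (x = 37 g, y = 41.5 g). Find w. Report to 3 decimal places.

u(101.5,22.5) = u(37,41.5) means w·101.5 + (1−w)·22.5 = w·37 + (1−w)·41.5.
Rearranging, 64.5·w − 19·(1−w) = 0.
Hence w = 19/(64.5+19) = 19/83.5 = 0.228.

w = 0.228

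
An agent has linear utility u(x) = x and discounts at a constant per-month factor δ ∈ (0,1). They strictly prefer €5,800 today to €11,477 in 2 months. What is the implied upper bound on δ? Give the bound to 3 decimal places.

δ < 0.711

The preference means 5800 > δ^2·11477.
Hence δ^2 < 5800/11477 = 0.50536, and x ↦ x^(1/2) is increasing on (0,∞).
δ < 0.50536^(1/2) = 0.711.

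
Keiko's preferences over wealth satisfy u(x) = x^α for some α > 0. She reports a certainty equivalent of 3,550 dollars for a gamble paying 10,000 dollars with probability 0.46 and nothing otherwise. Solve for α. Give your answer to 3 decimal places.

Since u(0) = 0, the lottery's EU is 0.46·10000^α.
Indifference: 3550^α = 0.46·10000^α, so (3550/10000)^α = 0.46.
α = ln(0.46) / ln(3550/10000) = -0.776529/-1.035637 ≈ 0.750.

α ≈ 0.750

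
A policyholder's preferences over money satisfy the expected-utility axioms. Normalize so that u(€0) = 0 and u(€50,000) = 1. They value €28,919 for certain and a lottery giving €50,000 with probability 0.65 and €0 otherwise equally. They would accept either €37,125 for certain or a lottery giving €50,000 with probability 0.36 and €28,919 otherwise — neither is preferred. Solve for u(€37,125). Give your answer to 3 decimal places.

0.776

The first gamble pins u(€28,919): it must equal 0.65·1 + 0.35·0 = 0.65.
Chaining: u(€37,125) = 0.36·1.00 + 0.64·0.65 = 0.7760.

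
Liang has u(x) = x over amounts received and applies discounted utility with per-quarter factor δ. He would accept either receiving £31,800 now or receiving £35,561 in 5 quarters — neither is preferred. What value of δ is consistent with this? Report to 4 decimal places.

δ ≈ 0.9779

Indifference means u(31800) = δ^5 · u(35561), so δ^5 = u(31800)/u(35561).
With u(x) = x: δ^5 = 31800/35561 = 0.89424.
Taking the 5th root: δ = 0.89424^(1/5) ≈ 0.9779.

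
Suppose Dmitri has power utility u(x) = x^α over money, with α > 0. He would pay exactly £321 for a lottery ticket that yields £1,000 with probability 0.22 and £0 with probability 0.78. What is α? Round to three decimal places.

EU(lottery) = 0.22·1000^α + 0.78·0 = 0.22·1000^α.
Equating: 321^α = 0.22·1000^α, i.e. 0.3210^α = 0.22.
Taking logs: α·ln(321/1000) = ln(0.22), so α = -1.514128 / -1.136314 ≈ 1.332.

α ≈ 1.332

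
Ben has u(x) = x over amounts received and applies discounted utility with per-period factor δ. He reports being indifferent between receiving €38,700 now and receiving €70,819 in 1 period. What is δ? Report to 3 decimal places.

δ ≈ 0.546

The payoff in 1 period is discounted by δ, so u(38700) = δ·u(70819) and δ = u(38700)/u(70819).
With u(x) = x: δ = 38700/70819 = 0.54646.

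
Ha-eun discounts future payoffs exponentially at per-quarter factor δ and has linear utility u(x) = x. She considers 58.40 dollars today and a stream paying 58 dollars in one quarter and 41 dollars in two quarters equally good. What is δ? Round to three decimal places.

δ ≈ 0.680

Equating present values: 58.40 = 58δ + 41δ².
Rearranged: 41δ² + 58δ − 58.40 = 0.
δ = (−58 + √(58² + 4·41·58.40)) / (2·41) = (−58 + √12941.60) / 82 ≈ 0.680.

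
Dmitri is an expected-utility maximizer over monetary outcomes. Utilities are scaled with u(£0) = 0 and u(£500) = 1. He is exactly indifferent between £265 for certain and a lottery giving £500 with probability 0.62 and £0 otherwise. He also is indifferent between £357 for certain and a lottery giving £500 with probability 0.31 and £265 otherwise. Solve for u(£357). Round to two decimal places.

0.74

First, u(£265) = 0.62·u(£500) + 0.38·u(£0) = 0.62.
The second indifference gives u(£357) = 0.31·u(£500) + 0.69·u(£265) = 0.31·1.00 + 0.69·0.62 = 0.7378.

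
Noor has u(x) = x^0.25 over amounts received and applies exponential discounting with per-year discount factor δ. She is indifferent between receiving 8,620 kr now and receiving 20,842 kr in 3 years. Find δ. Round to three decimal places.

Equating discounted utilities: u(8620) = δ^3·u(20842) ⇒ δ^3 = u(8620)/u(20842).
With u(x) = x^0.25: δ^3 = 8620^0.25/20842^0.25 = (8620/20842)^0.25 = 0.80194.
Taking the cube root: δ = 0.80194^(1/3) ≈ 0.929.

δ ≈ 0.929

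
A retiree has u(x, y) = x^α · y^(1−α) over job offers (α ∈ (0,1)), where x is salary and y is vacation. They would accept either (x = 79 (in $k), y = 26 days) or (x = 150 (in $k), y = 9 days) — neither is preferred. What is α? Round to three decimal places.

Indifference: 79^α · 26^(1−α) = 150^α · 9^(1−α).
Taking logs: α·ln 79 + (1−α)·ln 26 = α·ln 150 + (1−α)·ln 9, i.e. α·-0.641187 = (1−α)·-1.060872.
So α/(1−α) = (-1.060872)/(-0.641187) = 1.654544, and α = 1.654544/2.654544 ≈ 0.623.

α ≈ 0.623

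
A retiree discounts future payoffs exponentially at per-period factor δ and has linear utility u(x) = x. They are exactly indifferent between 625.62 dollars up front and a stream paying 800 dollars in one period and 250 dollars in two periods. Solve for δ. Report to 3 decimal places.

δ ≈ 0.650

The stream is worth 800δ + 250δ² today, so 800δ + 250δ² = 625.62.
That is, 250δ² + 800δ − 625.62 = 0, a quadratic in δ.
δ = (−800 + √(800² + 4·250·625.62)) / (2·250) = (−800 + √1265620.00) / 500 ≈ 0.650.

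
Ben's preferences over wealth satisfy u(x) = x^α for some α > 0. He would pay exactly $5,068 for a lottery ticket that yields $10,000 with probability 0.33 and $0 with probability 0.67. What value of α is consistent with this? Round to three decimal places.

The lottery's expected utility is 0.33·u(10000) + 0.67·u(0) = 0.33·10000^α (since u(0) = 0 for α > 0).
Indifference: 5068^α = 0.33·10000^α, so (5068/10000)^α = 0.33.
Taking logs: α·ln(5068/10000) = ln(0.33), so α = -1.108663 / -0.679639 ≈ 1.631.

α ≈ 1.631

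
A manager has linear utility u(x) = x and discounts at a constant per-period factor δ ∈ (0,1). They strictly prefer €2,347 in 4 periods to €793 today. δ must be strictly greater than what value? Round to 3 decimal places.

Comparing present values: 793 < δ^4·2347.
Dividing by 2347: δ^4 > 0.33788. Both sides are positive, so the 4th root keeps the direction.
δ > (793/2347)^(1/4) ≈ 0.762.

δ > 0.762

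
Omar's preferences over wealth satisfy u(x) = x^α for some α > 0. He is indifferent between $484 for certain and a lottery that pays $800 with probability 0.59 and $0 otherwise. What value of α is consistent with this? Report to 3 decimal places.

The lottery's expected utility is 0.59·u(800) + 0.41·u(0) = 0.59·800^α (since u(0) = 0 for α > 0).
Indifference: 484^α = 0.59·800^α, so (484/800)^α = 0.59.
Take logs: α = ln 0.59 / ln(484/800) ≈ 1.04996.

α ≈ 1.050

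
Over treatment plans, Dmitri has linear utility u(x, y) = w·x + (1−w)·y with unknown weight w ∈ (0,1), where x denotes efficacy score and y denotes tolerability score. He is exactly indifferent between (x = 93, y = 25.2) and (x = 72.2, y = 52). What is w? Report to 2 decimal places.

w = 0.56

Indifference: w·93 + (1−w)·25.2 = w·72.2 + (1−w)·52.
w·(93−72.2) = (1−w)·(52−25.2), i.e. w·20.8 = (1−w)·26.8.
Hence w = 26.8/(20.8+26.8) = 26.8/47.6 = 0.56.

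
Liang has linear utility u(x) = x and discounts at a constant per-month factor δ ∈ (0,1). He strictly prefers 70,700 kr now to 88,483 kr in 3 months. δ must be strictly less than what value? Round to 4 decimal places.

δ < 0.9279

Comparing present values: 70700 > δ^3·88483.
Hence δ^3 < 70700/88483 = 0.79902, and x ↦ x^(1/3) is increasing on (0,∞).
δ < (70700/88483)^(1/3) ≈ 0.9279.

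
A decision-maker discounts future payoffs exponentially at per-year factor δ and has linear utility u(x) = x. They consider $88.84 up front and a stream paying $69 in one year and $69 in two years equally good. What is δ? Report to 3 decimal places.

δ ≈ 0.740

The stream is worth 69δ + 69δ² today, so 69δ + 69δ² = 88.84.
That is, 69δ² + 69δ − 88.84 = 0, a quadratic in δ.
δ = (−69 + √(69² + 4·69·88.84)) / (2·69) = (−69 + √29280.84) / 138 ≈ 0.740.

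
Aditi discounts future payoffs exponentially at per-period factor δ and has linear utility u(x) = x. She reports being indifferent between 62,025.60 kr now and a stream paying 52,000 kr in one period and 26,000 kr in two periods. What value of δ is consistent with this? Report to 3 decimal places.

δ ≈ 0.840

Present value of the stream is 52000·δ + 26000·δ². Indifference gives 52000δ + 26000δ² = 62025.60.
So 26000δ² + 52000δ − 62025.60 = 0.
The positive root is δ = [−52000 + √(52000² + 4·26000·62025.60)] / (2·26000) = (−52000 + 95680.000)/52000 ≈ 0.840.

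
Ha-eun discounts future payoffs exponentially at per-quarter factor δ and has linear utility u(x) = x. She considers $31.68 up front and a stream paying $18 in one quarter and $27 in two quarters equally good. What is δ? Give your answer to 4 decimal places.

Present value of the stream is 18·δ + 27·δ². Indifference gives 18δ + 27δ² = 31.68.
Rearranged: 27δ² + 18δ − 31.68 = 0.
By the quadratic formula (taking the positive root), δ = (−18 + √3745.44) / 54 ≈ 0.8000.

δ ≈ 0.8000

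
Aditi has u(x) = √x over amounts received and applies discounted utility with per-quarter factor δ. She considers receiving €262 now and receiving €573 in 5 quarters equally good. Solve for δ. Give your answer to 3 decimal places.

Indifference means u(262) = δ^5 · u(573), so δ^5 = u(262)/u(573).
Since u(x) = √x, δ^5 = √(262/573) = 0.67620.
Hence δ = (0.67620)^(1/5) = 0.92473.

δ ≈ 0.925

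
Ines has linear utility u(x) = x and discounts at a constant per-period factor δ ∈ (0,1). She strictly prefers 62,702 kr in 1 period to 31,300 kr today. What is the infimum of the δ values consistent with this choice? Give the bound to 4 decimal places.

Comparing present values: 31300 < δ·62702.
Dividing through by 62702 gives δ > 0.49919.

δ > 0.4992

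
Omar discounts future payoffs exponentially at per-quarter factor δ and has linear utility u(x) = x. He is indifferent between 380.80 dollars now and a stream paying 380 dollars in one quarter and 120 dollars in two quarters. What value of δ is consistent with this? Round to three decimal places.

The stream is worth 380δ + 120δ² today, so 380δ + 120δ² = 380.80.
So 120δ² + 380δ − 380.80 = 0.
δ = (−380 + √(380² + 4·120·380.80)) / (2·120) = (−380 + √327184.00) / 240 ≈ 0.800.

δ ≈ 0.800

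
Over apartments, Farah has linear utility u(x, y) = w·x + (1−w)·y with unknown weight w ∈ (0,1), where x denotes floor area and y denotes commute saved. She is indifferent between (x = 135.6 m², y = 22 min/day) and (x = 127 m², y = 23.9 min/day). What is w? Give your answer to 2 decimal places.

Equating utilities: w·135.6 + (1−w)·22 = w·127 + (1−w)·23.9.
Collecting terms: w·8.6 = (1−w)·1.9.
The marginal rate of substitution is 1.9/8.6, so w = 1.9/(8.6+1.9) = 0.18.

w = 0.18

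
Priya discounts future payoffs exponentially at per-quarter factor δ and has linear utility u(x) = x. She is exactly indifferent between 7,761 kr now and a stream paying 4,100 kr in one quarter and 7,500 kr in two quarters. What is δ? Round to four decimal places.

Present value of the stream is 4100·δ + 7500·δ². Indifference gives 4100δ + 7500δ² = 7761.
Rearranged: 7500δ² + 4100δ − 7761 = 0.
δ = (−4100 + √(4100² + 4·7500·7761)) / (2·7500) = (−4100 + √249640000.00) / 15000 ≈ 0.7800.

δ ≈ 0.7800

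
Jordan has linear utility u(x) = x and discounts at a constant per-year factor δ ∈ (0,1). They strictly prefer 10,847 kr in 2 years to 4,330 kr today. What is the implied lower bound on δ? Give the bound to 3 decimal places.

Under u(x) = x this choice says 4330 < δ^2·10847.
Hence δ^2 > 4330/10847 = 0.39919, and x ↦ x^(1/2) is increasing on (0,∞).
δ > (4330/10847)^(1/2) ≈ 0.632.

δ > 0.632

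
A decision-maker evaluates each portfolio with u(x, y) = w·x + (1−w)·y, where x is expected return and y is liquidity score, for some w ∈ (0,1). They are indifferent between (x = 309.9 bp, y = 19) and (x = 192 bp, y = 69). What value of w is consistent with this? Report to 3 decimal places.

Indifference: w·309.9 + (1−w)·19 = w·192 + (1−w)·69.
w·(309.9−192) = (1−w)·(69−19), i.e. w·117.9 = (1−w)·50.
The marginal rate of substitution is 50/117.9, so w = 50/(117.9+50) = 0.298.

w = 0.298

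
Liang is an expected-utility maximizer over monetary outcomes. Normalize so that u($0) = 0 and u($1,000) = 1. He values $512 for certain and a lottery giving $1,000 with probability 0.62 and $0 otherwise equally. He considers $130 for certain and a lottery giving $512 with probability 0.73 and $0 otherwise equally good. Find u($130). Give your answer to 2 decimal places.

0.45

From the first indifference, u($512) = 0.62·u($1,000) + 0.38·u($0) = 0.62·1 + 0.38·0 = 0.62.
Then u($130) = 0.73·u($512) + 0.27·u($0) = 0.73·0.62 + 0.27·0.00 = 0.4526.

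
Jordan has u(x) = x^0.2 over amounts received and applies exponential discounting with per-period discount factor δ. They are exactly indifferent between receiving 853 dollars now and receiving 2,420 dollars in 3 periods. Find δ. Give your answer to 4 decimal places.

Indifference means u(853) = δ^3 · u(2420), so δ^3 = u(853)/u(2420).
With u(x) = x^0.2: δ^3 = 853^0.2/2420^0.2 = (853/2420)^0.2 = 0.81176.
So δ = 0.81176^(1/3) ≈ 0.9328.

δ ≈ 0.9328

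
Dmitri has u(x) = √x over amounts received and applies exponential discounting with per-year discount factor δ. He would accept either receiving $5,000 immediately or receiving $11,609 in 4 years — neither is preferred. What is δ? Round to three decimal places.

Indifference means u(5000) = δ^4 · u(11609), so δ^4 = u(5000)/u(11609).
Since u(x) = √x, δ^4 = √(5000/11609) = 0.65628.
Hence δ = (0.65628)^(1/4) = 0.90006.

δ ≈ 0.900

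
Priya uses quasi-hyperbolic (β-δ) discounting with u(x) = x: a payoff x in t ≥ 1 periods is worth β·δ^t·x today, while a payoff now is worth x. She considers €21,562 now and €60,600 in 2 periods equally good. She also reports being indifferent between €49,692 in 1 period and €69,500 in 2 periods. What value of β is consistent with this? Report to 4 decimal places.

β ≈ 0.6960

The second indifference involves only future payoffs, so β cancels: β·δ^1·49692 = β·δ^2·69500, giving δ = 49692/69500 = 0.71499.
The first indifference: 21562 = β·δ^2·60600, so β = 21562/(δ^2·60600) = 21562/(0.51121·60600) ≈ 0.6960.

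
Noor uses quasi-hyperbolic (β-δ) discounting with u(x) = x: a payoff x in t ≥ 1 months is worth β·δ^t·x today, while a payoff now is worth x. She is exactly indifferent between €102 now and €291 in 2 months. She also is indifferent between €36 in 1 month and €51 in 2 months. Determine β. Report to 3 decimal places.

The second indifference involves only future payoffs, so β cancels: β·δ^1·36 = β·δ^2·51, giving δ = 36/51 = 0.70588.
Now use the now-vs-future pair: 102 = β·δ^2·291 gives β = 102/(0.49827·291) ≈ 0.703.

β ≈ 0.703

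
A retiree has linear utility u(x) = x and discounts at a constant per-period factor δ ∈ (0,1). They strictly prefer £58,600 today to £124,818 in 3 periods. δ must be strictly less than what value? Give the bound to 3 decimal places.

δ < 0.777

The preference means 58600 > δ^3·124818.
Dividing by 124818: δ^3 < 0.46948. Both sides are positive, so the cube root keeps the direction.
δ < (58600/124818)^(1/3) ≈ 0.777.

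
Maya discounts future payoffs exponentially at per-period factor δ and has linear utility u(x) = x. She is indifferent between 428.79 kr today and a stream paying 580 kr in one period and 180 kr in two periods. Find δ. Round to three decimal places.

δ ≈ 0.620

Equating present values: 428.79 = 580δ + 180δ².
So 180δ² + 580δ − 428.79 = 0.
By the quadratic formula (taking the positive root), δ = (−580 + √645128.80) / 360 ≈ 0.620.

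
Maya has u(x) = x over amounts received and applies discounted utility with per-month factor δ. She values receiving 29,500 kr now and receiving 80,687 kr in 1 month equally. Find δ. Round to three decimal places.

δ ≈ 0.366

Equating discounted utilities: u(29500) = δ·u(80687) ⇒ δ = u(29500)/u(80687).
With u(x) = x: δ = 29500/80687 = 0.36561.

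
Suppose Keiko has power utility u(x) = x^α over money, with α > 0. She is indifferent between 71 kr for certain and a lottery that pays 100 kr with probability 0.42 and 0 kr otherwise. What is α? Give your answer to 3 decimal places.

EU(lottery) = 0.42·100^α + 0.58·0 = 0.42·100^α.
Equating: 71^α = 0.42·100^α, i.e. 0.7100^α = 0.42.
Take logs: α = ln 0.42 / ln(71/100) ≈ 2.53292.

α ≈ 2.533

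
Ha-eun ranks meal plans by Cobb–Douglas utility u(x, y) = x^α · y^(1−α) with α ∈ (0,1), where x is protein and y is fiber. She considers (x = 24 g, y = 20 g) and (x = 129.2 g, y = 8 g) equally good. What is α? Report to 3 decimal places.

Indifference: 24^α · 20^(1−α) = 129.2^α · 8^(1−α).
(24/129.2)^α = (8/20)^(1−α); take logs: α·ln(24/129.2) = (1−α)·ln(8/20), i.e. α·-1.683308 = (1−α)·-0.916291.
Thus α·(-2.599599) = -0.916291, so α = -0.916291/-2.599599 ≈ 0.352.

α ≈ 0.352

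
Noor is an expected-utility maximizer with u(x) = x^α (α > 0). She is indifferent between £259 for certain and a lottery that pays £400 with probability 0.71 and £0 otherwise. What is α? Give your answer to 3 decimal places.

The lottery's expected utility is 0.71·u(400) + 0.29·u(0) = 0.71·400^α (since u(0) = 0 for α > 0).
Setting u(259) equal to that: 259^α = 0.71·400^α ⇒ (259/400)^α = 0.71.
Taking logs: α·ln(259/400) = ln(0.71), so α = -0.342490 / -0.434636 ≈ 0.788.

α ≈ 0.788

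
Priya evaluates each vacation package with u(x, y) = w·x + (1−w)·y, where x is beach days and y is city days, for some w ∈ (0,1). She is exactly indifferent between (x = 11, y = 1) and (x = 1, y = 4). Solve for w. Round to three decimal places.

Equating utilities: w·11 + (1−w)·1 = w·1 + (1−w)·4.
Rearranging, 10·w − 3·(1−w) = 0.
So w/(1−w) = 3/10 = 0.3000, giving w = 3/(10+3) = 0.231.

w = 0.231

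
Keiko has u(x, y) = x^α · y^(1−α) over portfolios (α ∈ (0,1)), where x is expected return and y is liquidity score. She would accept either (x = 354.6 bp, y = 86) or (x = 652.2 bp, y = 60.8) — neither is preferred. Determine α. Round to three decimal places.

α ≈ 0.363

The Cobb–Douglas utilities coincide, so 354.6^α·86^(1−α) = 652.2^α·60.8^(1−α).
(354.6/652.2)^α = (60.8/86)^(1−α); take logs: α·ln(354.6/652.2) = (1−α)·ln(60.8/86), i.e. α·-0.609361 = (1−α)·-0.346758.
With A = -0.609361 and B = -0.346758: α·A = (1−α)·B, so α = B/(A+B) = -0.346758/-0.956119 ≈ 0.363.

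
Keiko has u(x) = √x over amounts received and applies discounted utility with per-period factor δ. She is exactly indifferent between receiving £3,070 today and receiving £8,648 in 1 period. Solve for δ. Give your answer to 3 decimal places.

δ ≈ 0.596

Indifference means u(3070) = δ · u(8648), so δ = u(3070)/u(8648).
Since u(x) = √x, δ = √(3070/8648) = 0.59581.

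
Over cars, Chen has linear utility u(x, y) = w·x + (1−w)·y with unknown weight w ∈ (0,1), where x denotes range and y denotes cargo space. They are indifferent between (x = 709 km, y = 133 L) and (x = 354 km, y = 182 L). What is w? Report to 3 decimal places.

w = 0.121

u(709,133) = u(354,182) means w·709 + (1−w)·133 = w·354 + (1−w)·182.
Rearranging, 355·w − 49·(1−w) = 0.
The marginal rate of substitution is 49/355, so w = 49/(355+49) = 0.121.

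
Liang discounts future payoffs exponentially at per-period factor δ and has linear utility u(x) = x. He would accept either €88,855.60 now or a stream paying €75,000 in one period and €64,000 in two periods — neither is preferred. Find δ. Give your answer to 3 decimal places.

The stream is worth 75000δ + 64000δ² today, so 75000δ + 64000δ² = 88855.60.
So 64000δ² + 75000δ − 88855.60 = 0.
The positive root is δ = [−75000 + √(75000² + 4·64000·88855.60)] / (2·64000) = (−75000 + 168440.000)/128000 ≈ 0.730.

δ ≈ 0.730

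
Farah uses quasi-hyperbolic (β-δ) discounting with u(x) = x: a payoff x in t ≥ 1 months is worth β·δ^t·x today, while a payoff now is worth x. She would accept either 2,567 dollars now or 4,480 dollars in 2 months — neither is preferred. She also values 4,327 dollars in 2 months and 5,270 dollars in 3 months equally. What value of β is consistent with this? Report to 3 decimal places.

β ≈ 0.850

The second indifference involves only future payoffs, so β cancels: β·δ^2·4327 = β·δ^3·5270, giving δ = 4327/5270 = 0.82106.
Substituting δ into 2567 = β·δ^2·4480: β = 2567/(3020.164) ≈ 0.850.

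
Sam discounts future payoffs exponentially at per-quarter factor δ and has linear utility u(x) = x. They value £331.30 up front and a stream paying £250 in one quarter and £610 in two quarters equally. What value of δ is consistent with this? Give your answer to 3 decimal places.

δ ≈ 0.560

Present value of the stream is 250·δ + 610·δ². Indifference gives 250δ + 610δ² = 331.30.
Rearranged: 610δ² + 250δ − 331.30 = 0.
δ = (−250 + √(250² + 4·610·331.30)) / (2·610) = (−250 + √870872.00) / 1220 ≈ 0.560.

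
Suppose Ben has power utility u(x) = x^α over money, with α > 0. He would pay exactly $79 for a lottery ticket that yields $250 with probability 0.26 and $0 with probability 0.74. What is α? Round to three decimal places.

EU(lottery) = 0.26·250^α + 0.74·0 = 0.26·250^α.
Equating: 79^α = 0.26·250^α, i.e. 0.3160^α = 0.26.
α = ln(0.26) / ln(79/250) = -1.347074/-1.152013 ≈ 1.169.

α ≈ 1.169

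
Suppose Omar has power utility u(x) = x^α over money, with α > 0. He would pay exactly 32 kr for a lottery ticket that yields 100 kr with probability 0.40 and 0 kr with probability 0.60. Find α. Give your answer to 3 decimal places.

α ≈ 0.804

Since u(0) = 0, the lottery's EU is 0.40·100^α.
Setting u(32) equal to that: 32^α = 0.40·100^α ⇒ (32/100)^α = 0.40.
Take logs: α = ln 0.40 / ln(32/100) ≈ 0.80416.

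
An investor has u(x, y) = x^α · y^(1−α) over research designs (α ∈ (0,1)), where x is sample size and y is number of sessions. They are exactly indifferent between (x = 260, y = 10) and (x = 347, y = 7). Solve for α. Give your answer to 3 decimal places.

Indifference: 260^α · 10^(1−α) = 347^α · 7^(1−α).
Rearrange to (260/347)^α = (7/10)^(1−α) and take logs: α·-0.288643 = (1−α)·-0.356675.
Thus α·(-0.645318) = -0.356675, so α = -0.356675/-0.645318 ≈ 0.553.

α ≈ 0.553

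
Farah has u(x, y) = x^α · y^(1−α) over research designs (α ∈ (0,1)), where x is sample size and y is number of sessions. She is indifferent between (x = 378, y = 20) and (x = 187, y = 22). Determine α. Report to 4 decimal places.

α ≈ 0.1193

Indifference: 378^α · 20^(1−α) = 187^α · 22^(1−α).
Taking logs: α·ln 378 + (1−α)·ln 20 = α·ln 187 + (1−α)·ln 22, i.e. α·0.7037856 = (1−α)·0.0953102.
Thus α·(0.7990958) = 0.0953102, so α = 0.0953102/0.7990958 ≈ 0.1193.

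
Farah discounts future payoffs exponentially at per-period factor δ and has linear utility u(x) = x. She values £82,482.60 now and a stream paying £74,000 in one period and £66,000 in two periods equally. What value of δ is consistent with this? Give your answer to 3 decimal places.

Present value of the stream is 74000·δ + 66000·δ². Indifference gives 74000δ + 66000δ² = 82482.60.
That is, 66000δ² + 74000δ − 82482.60 = 0, a quadratic in δ.
The positive root is δ = [−74000 + √(74000² + 4·66000·82482.60)] / (2·66000) = (−74000 + 165080.000)/132000 ≈ 0.690.

δ ≈ 0.690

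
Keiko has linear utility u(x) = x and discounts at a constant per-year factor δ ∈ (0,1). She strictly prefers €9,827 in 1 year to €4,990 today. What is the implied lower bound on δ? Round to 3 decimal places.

δ > 0.508

Comparing present values: 4990 < δ·9827.
So δ > 4990/9827 = 0.50778.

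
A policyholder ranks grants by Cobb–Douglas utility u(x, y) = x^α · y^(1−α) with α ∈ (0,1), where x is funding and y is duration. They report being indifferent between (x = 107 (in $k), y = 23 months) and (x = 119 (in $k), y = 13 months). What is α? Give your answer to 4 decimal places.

Set the two utilities equal: 107^α·23^(1−α) = 119^α·13^(1−α).
Rearrange to (107/119)^α = (13/23)^(1−α) and take logs: α·-0.1062947 = (1−α)·-0.5705449.
With A = -0.1062947 and B = -0.5705449: α·A = (1−α)·B, so α = B/(A+B) = -0.5705449/-0.6768396 ≈ 0.8430.

α ≈ 0.8430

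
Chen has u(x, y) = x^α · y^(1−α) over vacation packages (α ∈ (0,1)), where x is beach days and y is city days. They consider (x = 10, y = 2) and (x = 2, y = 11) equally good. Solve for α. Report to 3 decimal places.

The Cobb–Douglas utilities coincide, so 10^α·2^(1−α) = 2^α·11^(1−α).
Rearrange to (10/2)^α = (11/2)^(1−α) and take logs: α·1.609438 = (1−α)·1.704748.
Thus α·(3.314186) = 1.704748, so α = 1.704748/3.314186 ≈ 0.514.

α ≈ 0.514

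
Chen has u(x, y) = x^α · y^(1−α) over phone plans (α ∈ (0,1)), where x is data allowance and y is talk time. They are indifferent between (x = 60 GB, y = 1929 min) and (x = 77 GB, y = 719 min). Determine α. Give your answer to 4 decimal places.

α ≈ 0.7982

Indifference: 60^α · 1929^(1−α) = 77^α · 719^(1−α).
(60/77)^α = (719/1929)^(1−α); take logs: α·ln(60/77) = (1−α)·ln(719/1929), i.e. α·-0.2494609 = (1−α)·-0.9868957.
So α/(1−α) = (-0.9868957)/(-0.2494609) = 3.9561138, and α = 3.9561138/4.9561138 ≈ 0.7982.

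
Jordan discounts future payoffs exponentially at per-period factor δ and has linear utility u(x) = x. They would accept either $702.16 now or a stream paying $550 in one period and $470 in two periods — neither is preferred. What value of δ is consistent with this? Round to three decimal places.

Equating present values: 702.16 = 550δ + 470δ².
That is, 470δ² + 550δ − 702.16 = 0, a quadratic in δ.
By the quadratic formula (taking the positive root), δ = (−550 + √1622560.80) / 940 ≈ 0.770.

δ ≈ 0.770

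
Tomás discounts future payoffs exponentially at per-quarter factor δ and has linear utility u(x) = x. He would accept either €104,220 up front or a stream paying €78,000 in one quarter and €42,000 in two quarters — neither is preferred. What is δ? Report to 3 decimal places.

δ ≈ 0.900

The stream is worth 78000δ + 42000δ² today, so 78000δ + 42000δ² = 104220.
So 42000δ² + 78000δ − 104220 = 0.
δ = (−78000 + √(78000² + 4·42000·104220)) / (2·42000) = (−78000 + √23592960000.00) / 84000 ≈ 0.900.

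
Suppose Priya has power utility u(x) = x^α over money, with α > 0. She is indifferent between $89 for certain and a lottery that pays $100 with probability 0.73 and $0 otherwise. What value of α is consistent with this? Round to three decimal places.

α ≈ 2.701

Since u(0) = 0, the lottery's EU is 0.73·100^α.
Indifference: 89^α = 0.73·100^α, so (89/100)^α = 0.73.
α = ln(0.73) / ln(89/100) = -0.314711/-0.116534 ≈ 2.701.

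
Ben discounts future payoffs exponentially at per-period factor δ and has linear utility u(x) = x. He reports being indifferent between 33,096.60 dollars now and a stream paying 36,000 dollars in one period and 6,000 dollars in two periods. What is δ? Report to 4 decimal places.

δ ≈ 0.8100

Present value of the stream is 36000·δ + 6000·δ². Indifference gives 36000δ + 6000δ² = 33096.60.
Rearranged: 6000δ² + 36000δ − 33096.60 = 0.
The positive root is δ = [−36000 + √(36000² + 4·6000·33096.60)] / (2·6000) = (−36000 + 45720.000)/12000 ≈ 0.8100.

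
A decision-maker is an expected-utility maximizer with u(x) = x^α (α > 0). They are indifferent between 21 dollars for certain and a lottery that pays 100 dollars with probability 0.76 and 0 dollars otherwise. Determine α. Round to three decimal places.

α ≈ 0.176

EU(lottery) = 0.76·100^α + 0.24·0 = 0.76·100^α.
Indifference: 21^α = 0.76·100^α, so (21/100)^α = 0.76.
Take logs: α = ln 0.76 / ln(21/100) ≈ 0.17585.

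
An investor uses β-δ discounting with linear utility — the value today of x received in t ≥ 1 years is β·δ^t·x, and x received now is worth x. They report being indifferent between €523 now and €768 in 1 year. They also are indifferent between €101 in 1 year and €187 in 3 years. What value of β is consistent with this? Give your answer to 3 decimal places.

β ≈ 0.927

The second indifference involves only future payoffs, so β cancels: β·δ^1·101 = β·δ^3·187, giving δ^2 = 101/187 = 0.54011, so δ = 0.73492.
Substituting δ into 523 = β·δ·768: β = 523/(564.418) ≈ 0.927.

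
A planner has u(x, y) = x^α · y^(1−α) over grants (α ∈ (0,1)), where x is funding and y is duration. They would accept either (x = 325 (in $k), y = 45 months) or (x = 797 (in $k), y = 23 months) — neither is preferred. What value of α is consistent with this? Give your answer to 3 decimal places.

Indifference: 325^α · 45^(1−α) = 797^α · 23^(1−α).
Rearrange to (325/797)^α = (23/45)^(1−α) and take logs: α·-0.897029 = (1−α)·-0.671168.
With A = -0.897029 and B = -0.671168: α·A = (1−α)·B, so α = B/(A+B) = -0.671168/-1.568197 ≈ 0.428.

α ≈ 0.428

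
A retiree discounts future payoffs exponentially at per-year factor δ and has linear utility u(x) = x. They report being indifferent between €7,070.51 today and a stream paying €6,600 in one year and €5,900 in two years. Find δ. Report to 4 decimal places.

Equating present values: 7070.51 = 6600δ + 5900δ².
Rearranged: 5900δ² + 6600δ − 7070.51 = 0.
δ = (−6600 + √(6600² + 4·5900·7070.51)) / (2·5900) = (−6600 + √210424036.00) / 11800 ≈ 0.6700.

δ ≈ 0.6700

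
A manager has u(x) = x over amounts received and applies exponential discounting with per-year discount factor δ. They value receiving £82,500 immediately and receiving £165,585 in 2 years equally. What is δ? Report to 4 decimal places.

δ ≈ 0.7059

The payoff in 2 years is discounted by δ^2, so u(82500) = δ^2·u(165585) and δ^2 = u(82500)/u(165585).
With u(x) = x: δ^2 = 82500/165585 = 0.49823.
Hence δ = (0.49823)^(1/2) = 0.705857.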